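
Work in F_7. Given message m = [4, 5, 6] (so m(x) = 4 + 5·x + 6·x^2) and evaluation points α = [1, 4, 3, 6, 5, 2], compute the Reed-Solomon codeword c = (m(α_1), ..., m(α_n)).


c = [1, 1, 3, 5, 4, 3]

Message polynomial: m(x) = 4 + 5·x + 6·x^2 (mod 7).
For each evaluation point α_i, compute m(α_i) mod 7:
  α_1 = 1: Horner steps 6 → 4 → 1, so m(1) = 1.
  α_2 = 4: Horner steps 6 → 1 → 1, so m(4) = 1.
  α_3 = 3: Horner steps 6 → 2 → 3, so m(3) = 3.
  α_4 = 6: Horner steps 6 → 6 → 5, so m(6) = 5.
  α_5 = 5: Horner steps 6 → 0 → 4, so m(5) = 4.
  α_6 = 2: Horner steps 6 → 3 → 3, so m(2) = 3.
Codeword c = [1, 1, 3, 5, 4, 3] ∈ F_7^6.


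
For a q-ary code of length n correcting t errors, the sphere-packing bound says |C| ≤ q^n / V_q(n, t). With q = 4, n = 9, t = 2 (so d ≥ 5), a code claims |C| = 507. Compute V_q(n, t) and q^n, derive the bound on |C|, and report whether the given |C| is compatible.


V_q(n, t) = 352, q^n = 262144, Hamming bound = 744, |C| = 507 ≤ bound (satisfied).

Step 1: Compute V_q(n, t) = Σ_{j=0}^2 C(n, j) (q−1)^j.
  j = 0: C(9,0)·(3)^0 = 1·1 = 1.
  j = 1: C(9,1)·(3)^1 = 9·3 = 27.
  j = 2: C(9,2)·(3)^2 = 36·9 = 324.
  V_q(n, t) = 1 + 27 + 324 = 352.
Step 2: q^n = 4^9 = 262144.
Step 3: Hamming bound ⌊q^n / V_q(n,t)⌋ = ⌊262144/352⌋ = 744.
Step 4: Compare |C| = 507 to 744: satisfied.
The claimed |C| lies below the Hamming bound.


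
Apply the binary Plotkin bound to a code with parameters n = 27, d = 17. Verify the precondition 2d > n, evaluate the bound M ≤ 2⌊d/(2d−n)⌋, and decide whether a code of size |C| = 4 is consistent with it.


Plotkin bound M ≤ 4; given |C| = 4 ≤ bound (satisfied).

Check applicability: 2d = 34, n = 27.
2d − n = 7 > 0, so Plotkin applies.
Compute d/(2d−n) = 17/7 ≈ 2.4286.
⌊d/(2d−n)⌋ = 2.
Plotkin bound: M ≤ 2·2 = 4.
Given |C| = 4, check: satisfied.
This |C| is at the Plotkin bound.


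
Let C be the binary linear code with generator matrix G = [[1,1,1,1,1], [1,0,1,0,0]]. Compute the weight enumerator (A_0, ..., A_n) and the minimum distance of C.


Weight distribution: A_0 = 1, A_2 = 1, A_3 = 1, A_5 = 1. Minimum distance d = 2.

Enumerate all 2^2 = 4 messages m ∈ F_2^2.
For each, compute codeword c = mG in F_2^5, then tally its weight.
  m = 00 → c = 00000, weight = 0.
  m = 10 → c = 11111, weight = 5.
  m = 01 → c = 10100, weight = 2.
  m = 11 → c = 01011, weight = 3.
Tally weights:
  weight 0: 1 codewords.
  weight 2: 1 codewords.
  weight 3: 1 codewords.
  weight 5: 1 codewords.
Minimum distance d = smallest w > 0 with A_w > 0 = 2.
Sanity: Σ A_w = 4 = 2^2 = 4 ✓.


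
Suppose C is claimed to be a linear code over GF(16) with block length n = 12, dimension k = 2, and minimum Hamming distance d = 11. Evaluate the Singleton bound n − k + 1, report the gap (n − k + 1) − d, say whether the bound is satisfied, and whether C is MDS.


Singleton RHS = n − k + 1 = 11, slack = 0, bound satisfied, MDS.

Singleton bound: d ≤ n − k + 1.
Here n = 12, k = 2, so n − k + 1 = 11.
Given d = 11, check d ≤ 11: YES.
Slack = (n − k + 1) − d = 0.
The code is MDS (slack = 0).
Description: the claimed parameters are [12, 2, 11]_16; such a code would be MDS (meets Singleton bound).


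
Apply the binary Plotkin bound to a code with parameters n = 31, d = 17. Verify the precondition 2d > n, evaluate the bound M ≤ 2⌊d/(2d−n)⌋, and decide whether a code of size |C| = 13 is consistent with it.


Plotkin bound M ≤ 10; given |C| = 13 > bound (violated).

Check applicability: 2d = 34, n = 31.
2d − n = 3 > 0, so Plotkin applies.
Compute d/(2d−n) = 17/3 ≈ 5.6667.
⌊d/(2d−n)⌋ = 5.
Plotkin bound: M ≤ 2·5 = 10.
Given |C| = 13, check: VIOLATED.
This |C| is above the Plotkin bound, so no binary code with n = 31, d = 17 and 13 codewords exists.


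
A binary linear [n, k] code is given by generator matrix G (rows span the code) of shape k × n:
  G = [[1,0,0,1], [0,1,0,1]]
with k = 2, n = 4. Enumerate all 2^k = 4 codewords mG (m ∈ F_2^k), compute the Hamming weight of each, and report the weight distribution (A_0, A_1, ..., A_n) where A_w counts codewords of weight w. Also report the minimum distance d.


Weight distribution: A_0 = 1, A_2 = 3. Minimum distance d = 2.

Enumerate all 2^2 = 4 messages m ∈ F_2^2.
For each, compute codeword c = mG in F_2^4, then tally its weight.
  m = 00 → c = 0000, weight = 0.
  m = 10 → c = 1001, weight = 2.
  m = 01 → c = 0101, weight = 2.
  m = 11 → c = 1100, weight = 2.
Tally weights:
  weight 0: 1 codewords.
  weight 2: 3 codewords.
Minimum distance d = smallest w > 0 with A_w > 0 = 2.
Sanity: Σ A_w = 4 = 2^2 = 4 ✓.


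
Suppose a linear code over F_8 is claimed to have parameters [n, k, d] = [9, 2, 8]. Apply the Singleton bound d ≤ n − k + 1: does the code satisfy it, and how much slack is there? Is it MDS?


Singleton RHS = n − k + 1 = 8, slack = 0, bound satisfied, MDS.

Singleton bound: d ≤ n − k + 1.
Here n = 9, k = 2, so n − k + 1 = 8.
Given d = 8, check d ≤ 8: YES.
Slack = (n − k + 1) − d = 0.
The code is MDS (slack = 0).
Description: the claimed parameters are [9, 2, 8]_8; such a code would be MDS (meets Singleton bound).


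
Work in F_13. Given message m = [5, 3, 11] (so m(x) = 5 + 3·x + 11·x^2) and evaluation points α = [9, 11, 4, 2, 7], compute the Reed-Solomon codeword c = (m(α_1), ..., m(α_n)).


c = [0, 4, 11, 3, 6]

Message polynomial: m(x) = 5 + 3·x + 11·x^2 (mod 13).
For each evaluation point α_i, compute m(α_i) mod 13:
  α_1 = 9: Horner steps 11 → 11 → 0, so m(9) = 0.
  α_2 = 11: Horner steps 11 → 7 → 4, so m(11) = 4.
  α_3 = 4: Horner steps 11 → 8 → 11, so m(4) = 11.
  α_4 = 2: Horner steps 11 → 12 → 3, so m(2) = 3.
  α_5 = 7: Horner steps 11 → 2 → 6, so m(7) = 6.
Codeword c = [0, 4, 11, 3, 6] ∈ F_13^5.


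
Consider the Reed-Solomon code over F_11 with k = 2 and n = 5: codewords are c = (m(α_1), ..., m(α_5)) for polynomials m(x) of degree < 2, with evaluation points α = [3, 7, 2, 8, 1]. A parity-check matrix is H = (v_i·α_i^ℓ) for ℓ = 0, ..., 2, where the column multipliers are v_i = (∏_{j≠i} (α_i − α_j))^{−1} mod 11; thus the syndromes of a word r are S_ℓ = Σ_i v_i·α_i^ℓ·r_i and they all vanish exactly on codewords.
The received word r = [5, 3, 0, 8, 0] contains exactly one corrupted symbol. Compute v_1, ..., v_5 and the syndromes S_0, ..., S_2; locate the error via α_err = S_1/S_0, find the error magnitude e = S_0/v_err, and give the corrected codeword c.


S = (7, 7, 7), error at position 5, error magnitude e = 5, c = [5, 3, 0, 8, 6].

Step 1: column multipliers v_i = (∏_{j≠i}(α_i − α_j))^{−1} mod 11.
  i = 1 (α = 3): (3−7)(3−2)(3−8)(3−1) = (−4)·1·(−5)·2 = 40 ≡ 7, so v_1 = 7^{−1} = 8 (mod 11).
  i = 2 (α = 7): (7−3)(7−2)(7−8)(7−1) = 4·5·(−1)·6 = −120 ≡ 1, so v_2 = 1^{−1} = 1 (mod 11).
  i = 3 (α = 2): (2−3)(2−7)(2−8)(2−1) = (−1)·(−5)·(−6)·1 = −30 ≡ 3, so v_3 = 3^{−1} = 4 (mod 11).
  i = 4 (α = 8): (8−3)(8−7)(8−2)(8−1) = 5·1·6·7 = 210 ≡ 1, so v_4 = 1^{−1} = 1 (mod 11).
  i = 5 (α = 1): (1−3)(1−7)(1−2)(1−8) = (−2)·(−6)·(−1)·(−7) = 84 ≡ 7, so v_5 = 7^{−1} = 8 (mod 11).
  v = [8, 1, 4, 1, 8].
Step 2: syndromes of r = [5, 3, 0, 8, 0] (all sums mod 11).
  S_0 = Σ v_i r_i = 8·5 + 1·3 + 4·0 + 1·8 + 8·0 = 51 ≡ 7.
  S_1 = Σ v_i α_i r_i = 8·3·5 + 1·7·3 + 4·2·0 + 1·8·8 + 8·1·0 = 205 ≡ 7.
  α_i^2 mod 11 = [9, 5, 4, 9, 1].
  S_2 = Σ v_i α_i^2 r_i = 8·9·5 + 1·5·3 + 4·4·0 + 1·9·8 + 8·1·0 = 447 ≡ 7.
  S = (7, 7, 7) ≠ 0, so r is not a codeword (an error is present).
Step 3: locate the error. For a single error e at position i, S_ℓ = v_i·e·α_i^ℓ, so α_err = S_1/S_0.
  S_0^{−1} = 7^{−1} = 8 (mod 11), so α_err = 7·8 = 56 ≡ 1 = α_5. Error position i = 5.
  Consistency check: S_2/S_1 = 7·8 = 56 ≡ 1 = α_err ✓ (single-error assumption holds).
Step 4: error magnitude e = S_0/v_5 = S_0·∏_{j≠5}(α_5 − α_j) = 7·7 = 49 ≡ 5 (mod 11).
Step 5: correct position 5: c_5 = r_5 − e = 0 − 5 ≡ 6 (mod 11). Hence c = [5, 3, 0, 8, 6].
  Check: interpolating c through the α_i gives m(x) = 1 + 5·x (degree < 2) with m(α_i) = c_i for every i, so c is indeed a codeword.


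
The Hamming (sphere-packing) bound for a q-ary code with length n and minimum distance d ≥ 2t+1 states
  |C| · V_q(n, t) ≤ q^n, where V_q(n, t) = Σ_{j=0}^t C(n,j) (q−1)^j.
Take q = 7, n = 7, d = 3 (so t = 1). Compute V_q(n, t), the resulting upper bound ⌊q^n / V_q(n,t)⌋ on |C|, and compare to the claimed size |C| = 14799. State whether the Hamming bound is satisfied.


V_q(n, t) = 43, q^n = 823543, Hamming bound = 19152, |C| = 14799 ≤ bound (satisfied).

Step 1: Compute V_q(n, t) = Σ_{j=0}^1 C(n, j) (q−1)^j.
  j = 0: C(7,0)·(6)^0 = 1·1 = 1.
  j = 1: C(7,1)·(6)^1 = 7·6 = 42.
  V_q(n, t) = 1 + 42 = 43.
Step 2: q^n = 7^7 = 823543.
Step 3: Hamming bound ⌊q^n / V_q(n,t)⌋ = ⌊823543/43⌋ = 19152.
Step 4: Compare |C| = 14799 to 19152: satisfied.
The claimed |C| lies below the Hamming bound.


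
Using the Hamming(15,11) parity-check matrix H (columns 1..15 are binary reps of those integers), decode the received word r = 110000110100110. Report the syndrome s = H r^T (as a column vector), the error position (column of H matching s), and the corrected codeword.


s = (0, 1, 0, 1)^T, error position = 5, corrected codeword c = 110010110100110

Compute s = H r^T mod 2 one row at a time:
  s_1 = 1 + 0 + 1 + 0 + 0 + 1 + 1 + 0 = 4 ≡ 0 (mod 2).
  s_2 = 0 + 0 + 0 + 1 + 0 + 1 + 1 + 0 = 3 ≡ 1 (mod 2).
  s_3 = 1 + 0 + 0 + 1 + 1 + 0 + 1 + 0 = 4 ≡ 0 (mod 2).
  s_4 = 1 + 0 + 0 + 1 + 0 + 0 + 1 + 0 = 3 ≡ 1 (mod 2).
s = (0, 1, 0, 1)^T — this equals column 5 of H (binary 0101), so error is at position 5.
Correct: flip bit 5 of r = 110000110100110 to get c = 110010110100110.


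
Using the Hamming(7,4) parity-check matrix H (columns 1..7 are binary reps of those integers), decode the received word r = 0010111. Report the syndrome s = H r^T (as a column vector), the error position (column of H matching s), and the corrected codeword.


s = (1, 1, 1)^T, error position = 7, corrected codeword c = 0010110

Compute s = H r^T mod 2 one row at a time:
  s_1 = 0 + 1 + 1 + 1 = 3 ≡ 1 (mod 2).
  s_2 = 0 + 1 + 1 + 1 = 3 ≡ 1 (mod 2).
  s_3 = 0 + 1 + 1 + 1 = 3 ≡ 1 (mod 2).
s = (1, 1, 1)^T — this equals column 7 of H (binary 111), so error is at position 7.
Correct: flip bit 7 of r = 0010111 to get c = 0010110.


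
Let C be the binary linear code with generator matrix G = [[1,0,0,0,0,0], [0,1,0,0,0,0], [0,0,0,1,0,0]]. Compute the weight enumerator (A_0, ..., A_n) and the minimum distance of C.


Weight distribution: A_0 = 1, A_1 = 3, A_2 = 3, A_3 = 1. Minimum distance d = 1.

Enumerate all 2^3 = 8 messages m ∈ F_2^3.
For each, compute codeword c = mG in F_2^6, then tally its weight.
  m = 000 → c = 000000, weight = 0.
  m = 100 → c = 100000, weight = 1.
  m = 010 → c = 010000, weight = 1.
  m = 110 → c = 110000, weight = 2.
  m = 001 → c = 000100, weight = 1.
  m = 101 → c = 100100, weight = 2.
  m = 011 → c = 010100, weight = 2.
  m = 111 → c = 110100, weight = 3.
Tally weights:
  weight 0: 1 codewords.
  weight 1: 3 codewords.
  weight 2: 3 codewords.
  weight 3: 1 codewords.
Minimum distance d = smallest w > 0 with A_w > 0 = 1.
Sanity: Σ A_w = 8 = 2^3 = 8 ✓.


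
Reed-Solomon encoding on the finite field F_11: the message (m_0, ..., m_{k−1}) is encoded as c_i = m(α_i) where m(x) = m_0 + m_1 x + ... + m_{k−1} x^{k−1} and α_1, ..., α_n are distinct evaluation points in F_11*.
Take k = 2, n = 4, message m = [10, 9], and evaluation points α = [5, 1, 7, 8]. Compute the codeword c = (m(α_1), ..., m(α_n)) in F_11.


c = [0, 8, 7, 5]

Message polynomial: m(x) = 10 + 9·x (mod 11).
For each evaluation point α_i, compute m(α_i) mod 11:
  α_1 = 5: Horner steps 9 → 0, so m(5) = 0.
  α_2 = 1: Horner steps 9 → 8, so m(1) = 8.
  α_3 = 7: Horner steps 9 → 7, so m(7) = 7.
  α_4 = 8: Horner steps 9 → 5, so m(8) = 5.
Codeword c = [0, 8, 7, 5] ∈ F_11^4.


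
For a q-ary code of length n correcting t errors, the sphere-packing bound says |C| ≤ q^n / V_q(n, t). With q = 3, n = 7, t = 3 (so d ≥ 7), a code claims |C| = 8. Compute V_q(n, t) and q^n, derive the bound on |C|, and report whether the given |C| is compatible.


V_q(n, t) = 379, q^n = 2187, Hamming bound = 5, |C| = 8 > bound (violated).

Step 1: Compute V_q(n, t) = Σ_{j=0}^3 C(n, j) (q−1)^j.
  j = 0: C(7,0)·(2)^0 = 1·1 = 1.
  j = 1: C(7,1)·(2)^1 = 7·2 = 14.
  j = 2: C(7,2)·(2)^2 = 21·4 = 84.
  j = 3: C(7,3)·(2)^3 = 35·8 = 280.
  V_q(n, t) = 1 + 14 + 84 + 280 = 379.
Step 2: q^n = 3^7 = 2187.
Step 3: Hamming bound ⌊q^n / V_q(n,t)⌋ = ⌊2187/379⌋ = 5.
Step 4: Compare |C| = 8 to 5: violated.
The claimed |C| lies above the Hamming bound, so no 3-ary code of length 7 with d ≥ 7 can have 8 codewords.


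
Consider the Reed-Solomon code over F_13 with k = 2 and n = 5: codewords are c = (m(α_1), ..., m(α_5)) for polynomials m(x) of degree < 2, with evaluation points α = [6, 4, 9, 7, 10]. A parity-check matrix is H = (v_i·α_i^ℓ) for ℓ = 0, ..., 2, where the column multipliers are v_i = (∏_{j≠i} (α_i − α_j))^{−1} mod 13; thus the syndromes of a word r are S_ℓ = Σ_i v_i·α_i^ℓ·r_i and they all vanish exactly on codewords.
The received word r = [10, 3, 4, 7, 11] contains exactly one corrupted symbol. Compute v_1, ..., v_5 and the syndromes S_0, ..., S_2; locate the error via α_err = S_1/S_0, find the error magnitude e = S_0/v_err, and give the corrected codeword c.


S = (9, 3, 1), error at position 3, error magnitude e = 3, c = [10, 3, 1, 7, 11].

Step 1: column multipliers v_i = (∏_{j≠i}(α_i − α_j))^{−1} mod 13.
  i = 1 (α = 6): (6−4)(6−9)(6−7)(6−10) = 2·(−3)·(−1)·(−4) = −24 ≡ 2, so v_1 = 2^{−1} = 7 (mod 13).
  i = 2 (α = 4): (4−6)(4−9)(4−7)(4−10) = (−2)·(−5)·(−3)·(−6) = 180 ≡ 11, so v_2 = 11^{−1} = 6 (mod 13).
  i = 3 (α = 9): (9−6)(9−4)(9−7)(9−10) = 3·5·2·(−1) = −30 ≡ 9, so v_3 = 9^{−1} = 3 (mod 13).
  i = 4 (α = 7): (7−6)(7−4)(7−9)(7−10) = 1·3·(−2)·(−3) = 18 ≡ 5, so v_4 = 5^{−1} = 8 (mod 13).
  i = 5 (α = 10): (10−6)(10−4)(10−9)(10−7) = 4·6·1·3 = 72 ≡ 7, so v_5 = 7^{−1} = 2 (mod 13).
  v = [7, 6, 3, 8, 2].
Step 2: syndromes of r = [10, 3, 4, 7, 11] (all sums mod 13).
  S_0 = Σ v_i r_i = 7·10 + 6·3 + 3·4 + 8·7 + 2·11 = 178 ≡ 9.
  S_1 = Σ v_i α_i r_i = 7·6·10 + 6·4·3 + 3·9·4 + 8·7·7 + 2·10·11 = 1212 ≡ 3.
  α_i^2 mod 13 = [10, 3, 3, 10, 9].
  S_2 = Σ v_i α_i^2 r_i = 7·10·10 + 6·3·3 + 3·3·4 + 8·10·7 + 2·9·11 = 1548 ≡ 1.
  S = (9, 3, 1) ≠ 0, so r is not a codeword (an error is present).
Step 3: locate the error. For a single error e at position i, S_ℓ = v_i·e·α_i^ℓ, so α_err = S_1/S_0.
  S_0^{−1} = 9^{−1} = 3 (mod 13), so α_err = 3·3 = 9 ≡ 9 = α_3. Error position i = 3.
  Consistency check: S_2/S_1 = 1·9 = 9 ≡ 9 = α_err ✓ (single-error assumption holds).
Step 4: error magnitude e = S_0/v_3 = S_0·∏_{j≠3}(α_3 − α_j) = 9·9 = 81 ≡ 3 (mod 13).
Step 5: correct position 3: c_3 = r_3 − e = 4 − 3 ≡ 1 (mod 13). Hence c = [10, 3, 1, 7, 11].
  Check: interpolating c through the α_i gives m(x) = 2 + 10·x (degree < 2) with m(α_i) = c_i for every i, so c is indeed a codeword.


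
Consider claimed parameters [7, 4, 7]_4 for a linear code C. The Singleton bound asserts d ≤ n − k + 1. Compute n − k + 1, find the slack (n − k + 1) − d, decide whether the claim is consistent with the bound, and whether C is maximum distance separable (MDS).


Singleton RHS = n − k + 1 = 4, slack = -3, bound violated (no such code; not MDS).

Singleton bound: d ≤ n − k + 1.
Here n = 7, k = 4, so n − k + 1 = 4.
Given d = 7, check d ≤ 4: NO.
Slack = (n − k + 1) − d = -3.
The slack is negative: d = 7 exceeds n − k + 1 = 4 by 3, so the Singleton bound is violated and no linear [7, 4, 7]_4 code can exist. In particular it is not MDS (MDS requires d = n − k + 1 exactly).
Description: the claimed parameters are [7, 4, 7]_4; such a code would be impossible (violates the Singleton bound).


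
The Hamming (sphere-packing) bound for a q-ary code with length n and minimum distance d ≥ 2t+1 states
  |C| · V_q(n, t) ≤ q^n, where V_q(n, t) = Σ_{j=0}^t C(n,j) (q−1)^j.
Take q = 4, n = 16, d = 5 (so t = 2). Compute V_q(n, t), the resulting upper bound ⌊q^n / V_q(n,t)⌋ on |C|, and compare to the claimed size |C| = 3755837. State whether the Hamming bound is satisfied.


V_q(n, t) = 1129, q^n = 4294967296, Hamming bound = 3804222, |C| = 3755837 ≤ bound (satisfied).

Step 1: Compute V_q(n, t) = Σ_{j=0}^2 C(n, j) (q−1)^j.
  j = 0: C(16,0)·(3)^0 = 1·1 = 1.
  j = 1: C(16,1)·(3)^1 = 16·3 = 48.
  j = 2: C(16,2)·(3)^2 = 120·9 = 1080.
  V_q(n, t) = 1 + 48 + 1080 = 1129.
Step 2: q^n = 4^16 = 4294967296.
Step 3: Hamming bound ⌊q^n / V_q(n,t)⌋ = ⌊4294967296/1129⌋ = 3804222.
Step 4: Compare |C| = 3755837 to 3804222: satisfied.
The claimed |C| lies below the Hamming bound.


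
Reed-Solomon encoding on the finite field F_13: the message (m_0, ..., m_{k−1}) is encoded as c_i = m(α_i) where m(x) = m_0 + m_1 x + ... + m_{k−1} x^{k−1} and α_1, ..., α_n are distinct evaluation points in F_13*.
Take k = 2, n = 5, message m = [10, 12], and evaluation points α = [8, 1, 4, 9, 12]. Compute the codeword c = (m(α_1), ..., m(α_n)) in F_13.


c = [2, 9, 6, 1, 11]

Message polynomial: m(x) = 10 + 12·x (mod 13).
For each evaluation point α_i, compute m(α_i) mod 13:
  α_1 = 8: Horner steps 12 → 2, so m(8) = 2.
  α_2 = 1: Horner steps 12 → 9, so m(1) = 9.
  α_3 = 4: Horner steps 12 → 6, so m(4) = 6.
  α_4 = 9: Horner steps 12 → 1, so m(9) = 1.
  α_5 = 12: Horner steps 12 → 11, so m(12) = 11.
Codeword c = [2, 9, 6, 1, 11] ∈ F_13^5.


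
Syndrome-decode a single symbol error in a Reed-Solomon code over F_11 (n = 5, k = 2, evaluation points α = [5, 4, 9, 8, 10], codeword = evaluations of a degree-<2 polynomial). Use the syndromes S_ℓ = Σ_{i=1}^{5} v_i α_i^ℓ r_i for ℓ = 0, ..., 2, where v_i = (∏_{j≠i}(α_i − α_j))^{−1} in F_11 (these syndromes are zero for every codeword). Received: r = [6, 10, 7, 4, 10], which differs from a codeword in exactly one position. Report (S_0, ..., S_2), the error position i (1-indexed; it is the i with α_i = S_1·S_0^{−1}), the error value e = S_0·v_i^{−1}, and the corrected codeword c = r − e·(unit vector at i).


S = (4, 5, 9), error at position 2, error magnitude e = 7, c = [6, 3, 7, 4, 10].

Step 1: column multipliers v_i = (∏_{j≠i}(α_i − α_j))^{−1} mod 11.
  i = 1 (α = 5): (5−4)(5−9)(5−8)(5−10) = 1·(−4)·(−3)·(−5) = −60 ≡ 6, so v_1 = 6^{−1} = 2 (mod 11).
  i = 2 (α = 4): (4−5)(4−9)(4−8)(4−10) = (−1)·(−5)·(−4)·(−6) = 120 ≡ 10, so v_2 = 10^{−1} = 10 (mod 11).
  i = 3 (α = 9): (9−5)(9−4)(9−8)(9−10) = 4·5·1·(−1) = −20 ≡ 2, so v_3 = 2^{−1} = 6 (mod 11).
  i = 4 (α = 8): (8−5)(8−4)(8−9)(8−10) = 3·4·(−1)·(−2) = 24 ≡ 2, so v_4 = 2^{−1} = 6 (mod 11).
  i = 5 (α = 10): (10−5)(10−4)(10−9)(10−8) = 5·6·1·2 = 60 ≡ 5, so v_5 = 5^{−1} = 9 (mod 11).
  v = [2, 10, 6, 6, 9].
Step 2: syndromes of r = [6, 10, 7, 4, 10] (all sums mod 11).
  S_0 = Σ v_i r_i = 2·6 + 10·10 + 6·7 + 6·4 + 9·10 = 268 ≡ 4.
  S_1 = Σ v_i α_i r_i = 2·5·6 + 10·4·10 + 6·9·7 + 6·8·4 + 9·10·10 = 1930 ≡ 5.
  α_i^2 mod 11 = [3, 5, 4, 9, 1].
  S_2 = Σ v_i α_i^2 r_i = 2·3·6 + 10·5·10 + 6·4·7 + 6·9·4 + 9·1·10 = 1010 ≡ 9.
  S = (4, 5, 9) ≠ 0, so r is not a codeword (an error is present).
Step 3: locate the error. For a single error e at position i, S_ℓ = v_i·e·α_i^ℓ, so α_err = S_1/S_0.
  S_0^{−1} = 4^{−1} = 3 (mod 11), so α_err = 5·3 = 15 ≡ 4 = α_2. Error position i = 2.
  Consistency check: S_2/S_1 = 9·9 = 81 ≡ 4 = α_err ✓ (single-error assumption holds).
Step 4: error magnitude e = S_0/v_2 = S_0·∏_{j≠2}(α_2 − α_j) = 4·10 = 40 ≡ 7 (mod 11).
Step 5: correct position 2: c_2 = r_2 − e = 10 − 7 ≡ 3 (mod 11). Hence c = [6, 3, 7, 4, 10].
  Check: interpolating c through the α_i gives m(x) = 2 + 3·x (degree < 2) with m(α_i) = c_i for every i, so c is indeed a codeword.


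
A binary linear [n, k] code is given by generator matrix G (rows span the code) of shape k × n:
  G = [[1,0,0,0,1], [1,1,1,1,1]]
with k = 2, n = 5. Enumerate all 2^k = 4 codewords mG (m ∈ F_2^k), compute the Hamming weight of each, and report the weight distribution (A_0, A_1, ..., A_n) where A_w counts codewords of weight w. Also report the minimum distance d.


Weight distribution: A_0 = 1, A_2 = 1, A_3 = 1, A_5 = 1. Minimum distance d = 2.

Enumerate all 2^2 = 4 messages m ∈ F_2^2.
For each, compute codeword c = mG in F_2^5, then tally its weight.
  m = 00 → c = 00000, weight = 0.
  m = 10 → c = 10001, weight = 2.
  m = 01 → c = 11111, weight = 5.
  m = 11 → c = 01110, weight = 3.
Tally weights:
  weight 0: 1 codewords.
  weight 2: 1 codewords.
  weight 3: 1 codewords.
  weight 5: 1 codewords.
Minimum distance d = smallest w > 0 with A_w > 0 = 2.
Sanity: Σ A_w = 4 = 2^2 = 4 ✓.


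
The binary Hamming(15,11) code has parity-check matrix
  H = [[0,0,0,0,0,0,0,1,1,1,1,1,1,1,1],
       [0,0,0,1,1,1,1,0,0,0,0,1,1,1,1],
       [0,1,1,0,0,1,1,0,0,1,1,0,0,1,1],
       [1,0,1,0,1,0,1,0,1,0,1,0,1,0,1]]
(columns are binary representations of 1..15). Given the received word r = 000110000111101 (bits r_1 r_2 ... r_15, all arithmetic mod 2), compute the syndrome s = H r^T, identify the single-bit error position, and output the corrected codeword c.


s = (1, 1, 1, 0)^T, error position = 14, corrected codeword c = 000110000111111

Compute s = H r^T mod 2 one row at a time:
  s_1 = 0 + 0 + 1 + 1 + 1 + 1 + 0 + 1 = 5 ≡ 1 (mod 2).
  s_2 = 1 + 1 + 0 + 0 + 1 + 1 + 0 + 1 = 5 ≡ 1 (mod 2).
  s_3 = 0 + 0 + 0 + 0 + 1 + 1 + 0 + 1 = 3 ≡ 1 (mod 2).
  s_4 = 0 + 0 + 1 + 0 + 0 + 1 + 1 + 1 = 4 ≡ 0 (mod 2).
s = (1, 1, 1, 0)^T — this equals column 14 of H (binary 1110), so error is at position 14.
Correct: flip bit 14 of r = 000110000111101 to get c = 000110000111111.


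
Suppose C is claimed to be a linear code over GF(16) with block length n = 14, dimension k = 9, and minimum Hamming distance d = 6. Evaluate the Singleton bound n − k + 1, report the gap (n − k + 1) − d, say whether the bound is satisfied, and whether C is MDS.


Singleton RHS = n − k + 1 = 6, slack = 0, bound satisfied, MDS.

Singleton bound: d ≤ n − k + 1.
Here n = 14, k = 9, so n − k + 1 = 6.
Given d = 6, check d ≤ 6: YES.
Slack = (n − k + 1) − d = 0.
The code is MDS (slack = 0).
Description: the claimed parameters are [14, 9, 6]_16; such a code would be MDS (meets Singleton bound).


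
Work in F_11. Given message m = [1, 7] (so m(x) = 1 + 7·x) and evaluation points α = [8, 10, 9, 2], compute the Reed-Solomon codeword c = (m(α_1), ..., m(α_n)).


c = [2, 5, 9, 4]

Message polynomial: m(x) = 1 + 7·x (mod 11).
For each evaluation point α_i, compute m(α_i) mod 11:
  α_1 = 8: Horner steps 7 → 2, so m(8) = 2.
  α_2 = 10: Horner steps 7 → 5, so m(10) = 5.
  α_3 = 9: Horner steps 7 → 9, so m(9) = 9.
  α_4 = 2: Horner steps 7 → 4, so m(2) = 4.
Codeword c = [2, 5, 9, 4] ∈ F_11^4.


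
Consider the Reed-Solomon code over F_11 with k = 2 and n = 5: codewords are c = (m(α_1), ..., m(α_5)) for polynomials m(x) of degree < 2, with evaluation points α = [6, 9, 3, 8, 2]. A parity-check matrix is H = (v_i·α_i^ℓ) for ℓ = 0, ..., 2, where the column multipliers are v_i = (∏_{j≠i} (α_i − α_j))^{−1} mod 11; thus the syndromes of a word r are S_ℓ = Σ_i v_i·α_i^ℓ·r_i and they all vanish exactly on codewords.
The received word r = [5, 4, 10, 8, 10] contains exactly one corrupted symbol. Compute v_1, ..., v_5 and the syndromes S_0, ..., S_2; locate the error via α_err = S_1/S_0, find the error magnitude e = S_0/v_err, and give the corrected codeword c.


S = (9, 5, 4), error at position 3, error magnitude e = 4, c = [5, 4, 6, 8, 10].

Step 1: column multipliers v_i = (∏_{j≠i}(α_i − α_j))^{−1} mod 11.
  i = 1 (α = 6): (6−9)(6−3)(6−8)(6−2) = (−3)·3·(−2)·4 = 72 ≡ 6, so v_1 = 6^{−1} = 2 (mod 11).
  i = 2 (α = 9): (9−6)(9−3)(9−8)(9−2) = 3·6·1·7 = 126 ≡ 5, so v_2 = 5^{−1} = 9 (mod 11).
  i = 3 (α = 3): (3−6)(3−9)(3−8)(3−2) = (−3)·(−6)·(−5)·1 = −90 ≡ 9, so v_3 = 9^{−1} = 5 (mod 11).
  i = 4 (α = 8): (8−6)(8−9)(8−3)(8−2) = 2·(−1)·5·6 = −60 ≡ 6, so v_4 = 6^{−1} = 2 (mod 11).
  i = 5 (α = 2): (2−6)(2−9)(2−3)(2−8) = (−4)·(−7)·(−1)·(−6) = 168 ≡ 3, so v_5 = 3^{−1} = 4 (mod 11).
  v = [2, 9, 5, 2, 4].
Step 2: syndromes of r = [5, 4, 10, 8, 10] (all sums mod 11).
  S_0 = Σ v_i r_i = 2·5 + 9·4 + 5·10 + 2·8 + 4·10 = 152 ≡ 9.
  S_1 = Σ v_i α_i r_i = 2·6·5 + 9·9·4 + 5·3·10 + 2·8·8 + 4·2·10 = 742 ≡ 5.
  α_i^2 mod 11 = [3, 4, 9, 9, 4].
  S_2 = Σ v_i α_i^2 r_i = 2·3·5 + 9·4·4 + 5·9·10 + 2·9·8 + 4·4·10 = 928 ≡ 4.
  S = (9, 5, 4) ≠ 0, so r is not a codeword (an error is present).
Step 3: locate the error. For a single error e at position i, S_ℓ = v_i·e·α_i^ℓ, so α_err = S_1/S_0.
  S_0^{−1} = 9^{−1} = 5 (mod 11), so α_err = 5·5 = 25 ≡ 3 = α_3. Error position i = 3.
  Consistency check: S_2/S_1 = 4·9 = 36 ≡ 3 = α_err ✓ (single-error assumption holds).
Step 4: error magnitude e = S_0/v_3 = S_0·∏_{j≠3}(α_3 − α_j) = 9·9 = 81 ≡ 4 (mod 11).
Step 5: correct position 3: c_3 = r_3 − e = 10 − 4 ≡ 6 (mod 11). Hence c = [5, 4, 6, 8, 10].
  Check: interpolating c through the α_i gives m(x) = 7 + 7·x (degree < 2) with m(α_i) = c_i for every i, so c is indeed a codeword.


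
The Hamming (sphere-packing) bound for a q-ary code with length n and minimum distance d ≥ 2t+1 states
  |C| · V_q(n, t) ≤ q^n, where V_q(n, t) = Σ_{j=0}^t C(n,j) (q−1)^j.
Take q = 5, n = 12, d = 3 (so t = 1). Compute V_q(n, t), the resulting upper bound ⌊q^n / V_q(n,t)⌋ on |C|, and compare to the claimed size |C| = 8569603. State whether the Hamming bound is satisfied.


V_q(n, t) = 49, q^n = 244140625, Hamming bound = 4982461, |C| = 8569603 > bound (violated).

Step 1: Compute V_q(n, t) = Σ_{j=0}^1 C(n, j) (q−1)^j.
  j = 0: C(12,0)·(4)^0 = 1·1 = 1.
  j = 1: C(12,1)·(4)^1 = 12·4 = 48.
  V_q(n, t) = 1 + 48 = 49.
Step 2: q^n = 5^12 = 244140625.
Step 3: Hamming bound ⌊q^n / V_q(n,t)⌋ = ⌊244140625/49⌋ = 4982461.
Step 4: Compare |C| = 8569603 to 4982461: violated.
The claimed |C| lies above the Hamming bound, so no 5-ary code of length 12 with d ≥ 3 can have 8569603 codewords.


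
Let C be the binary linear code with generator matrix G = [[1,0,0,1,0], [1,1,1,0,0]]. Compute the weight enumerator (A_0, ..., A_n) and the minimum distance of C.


Weight distribution: A_0 = 1, A_2 = 1, A_3 = 2. Minimum distance d = 2.

Enumerate all 2^2 = 4 messages m ∈ F_2^2.
For each, compute codeword c = mG in F_2^5, then tally its weight.
  m = 00 → c = 00000, weight = 0.
  m = 10 → c = 10010, weight = 2.
  m = 01 → c = 11100, weight = 3.
  m = 11 → c = 01110, weight = 3.
Tally weights:
  weight 0: 1 codewords.
  weight 2: 1 codewords.
  weight 3: 2 codewords.
Minimum distance d = smallest w > 0 with A_w > 0 = 2.
Sanity: Σ A_w = 4 = 2^2 = 4 ✓.


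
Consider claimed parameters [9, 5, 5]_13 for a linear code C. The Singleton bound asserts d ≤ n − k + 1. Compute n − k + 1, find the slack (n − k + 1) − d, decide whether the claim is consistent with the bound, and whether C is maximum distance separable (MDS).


Singleton RHS = n − k + 1 = 5, slack = 0, bound satisfied, MDS.

Singleton bound: d ≤ n − k + 1.
Here n = 9, k = 5, so n − k + 1 = 5.
Given d = 5, check d ≤ 5: YES.
Slack = (n − k + 1) − d = 0.
The code is MDS (slack = 0).
Description: the claimed parameters are [9, 5, 5]_13; such a code would be MDS (meets Singleton bound).


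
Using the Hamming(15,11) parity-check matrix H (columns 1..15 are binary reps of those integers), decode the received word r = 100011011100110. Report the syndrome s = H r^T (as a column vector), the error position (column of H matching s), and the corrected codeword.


s = (1, 0, 1, 0)^T, error position = 10, corrected codeword c = 100011011000110

Compute s = H r^T mod 2 one row at a time:
  s_1 = 1 + 1 + 1 + 0 + 0 + 1 + 1 + 0 = 5 ≡ 1 (mod 2).
  s_2 = 0 + 1 + 1 + 0 + 0 + 1 + 1 + 0 = 4 ≡ 0 (mod 2).
  s_3 = 0 + 0 + 1 + 0 + 1 + 0 + 1 + 0 = 3 ≡ 1 (mod 2).
  s_4 = 1 + 0 + 1 + 0 + 1 + 0 + 1 + 0 = 4 ≡ 0 (mod 2).
s = (1, 0, 1, 0)^T — this equals column 10 of H (binary 1010), so error is at position 10.
Correct: flip bit 10 of r = 100011011100110 to get c = 100011011000110.


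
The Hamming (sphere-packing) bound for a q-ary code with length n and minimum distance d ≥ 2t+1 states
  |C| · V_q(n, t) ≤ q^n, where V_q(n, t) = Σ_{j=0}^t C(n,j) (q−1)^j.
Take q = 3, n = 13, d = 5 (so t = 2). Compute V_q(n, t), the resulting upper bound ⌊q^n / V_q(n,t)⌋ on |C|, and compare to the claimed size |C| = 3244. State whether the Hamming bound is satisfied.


V_q(n, t) = 339, q^n = 1594323, Hamming bound = 4703, |C| = 3244 ≤ bound (satisfied).

Step 1: Compute V_q(n, t) = Σ_{j=0}^2 C(n, j) (q−1)^j.
  j = 0: C(13,0)·(2)^0 = 1·1 = 1.
  j = 1: C(13,1)·(2)^1 = 13·2 = 26.
  j = 2: C(13,2)·(2)^2 = 78·4 = 312.
  V_q(n, t) = 1 + 26 + 312 = 339.
Step 2: q^n = 3^13 = 1594323.
Step 3: Hamming bound ⌊q^n / V_q(n,t)⌋ = ⌊1594323/339⌋ = 4703.
Step 4: Compare |C| = 3244 to 4703: satisfied.
The claimed |C| lies below the Hamming bound.


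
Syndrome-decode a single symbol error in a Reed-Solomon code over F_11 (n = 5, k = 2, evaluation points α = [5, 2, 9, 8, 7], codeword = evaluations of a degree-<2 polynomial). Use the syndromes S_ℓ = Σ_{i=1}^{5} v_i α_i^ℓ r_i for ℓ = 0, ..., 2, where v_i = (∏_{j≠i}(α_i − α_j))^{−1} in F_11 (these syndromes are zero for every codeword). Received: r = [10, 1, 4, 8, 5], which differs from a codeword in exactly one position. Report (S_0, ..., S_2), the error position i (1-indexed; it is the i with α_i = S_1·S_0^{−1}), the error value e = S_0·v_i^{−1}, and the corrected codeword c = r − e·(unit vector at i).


S = (4, 3, 5), error at position 3, error magnitude e = 4, c = [10, 1, 0, 8, 5].

Step 1: column multipliers v_i = (∏_{j≠i}(α_i − α_j))^{−1} mod 11.
  i = 1 (α = 5): (5−2)(5−9)(5−8)(5−7) = 3·(−4)·(−3)·(−2) = −72 ≡ 5, so v_1 = 5^{−1} = 9 (mod 11).
  i = 2 (α = 2): (2−5)(2−9)(2−8)(2−7) = (−3)·(−7)·(−6)·(−5) = 630 ≡ 3, so v_2 = 3^{−1} = 4 (mod 11).
  i = 3 (α = 9): (9−5)(9−2)(9−8)(9−7) = 4·7·1·2 = 56 ≡ 1, so v_3 = 1^{−1} = 1 (mod 11).
  i = 4 (α = 8): (8−5)(8−2)(8−9)(8−7) = 3·6·(−1)·1 = −18 ≡ 4, so v_4 = 4^{−1} = 3 (mod 11).
  i = 5 (α = 7): (7−5)(7−2)(7−9)(7−8) = 2·5·(−2)·(−1) = 20 ≡ 9, so v_5 = 9^{−1} = 5 (mod 11).
  v = [9, 4, 1, 3, 5].
Step 2: syndromes of r = [10, 1, 4, 8, 5] (all sums mod 11).
  S_0 = Σ v_i r_i = 9·10 + 4·1 + 1·4 + 3·8 + 5·5 = 147 ≡ 4.
  S_1 = Σ v_i α_i r_i = 9·5·10 + 4·2·1 + 1·9·4 + 3·8·8 + 5·7·5 = 861 ≡ 3.
  α_i^2 mod 11 = [3, 4, 4, 9, 5].
  S_2 = Σ v_i α_i^2 r_i = 9·3·10 + 4·4·1 + 1·4·4 + 3·9·8 + 5·5·5 = 643 ≡ 5.
  S = (4, 3, 5) ≠ 0, so r is not a codeword (an error is present).
Step 3: locate the error. For a single error e at position i, S_ℓ = v_i·e·α_i^ℓ, so α_err = S_1/S_0.
  S_0^{−1} = 4^{−1} = 3 (mod 11), so α_err = 3·3 = 9 ≡ 9 = α_3. Error position i = 3.
  Consistency check: S_2/S_1 = 5·4 = 20 ≡ 9 = α_err ✓ (single-error assumption holds).
Step 4: error magnitude e = S_0/v_3 = S_0·∏_{j≠3}(α_3 − α_j) = 4·1 = 4 ≡ 4 (mod 11).
Step 5: correct position 3: c_3 = r_3 − e = 4 − 4 ≡ 0 (mod 11). Hence c = [10, 1, 0, 8, 5].
  Check: interpolating c through the α_i gives m(x) = 6 + 3·x (degree < 2) with m(α_i) = c_i for every i, so c is indeed a codeword.


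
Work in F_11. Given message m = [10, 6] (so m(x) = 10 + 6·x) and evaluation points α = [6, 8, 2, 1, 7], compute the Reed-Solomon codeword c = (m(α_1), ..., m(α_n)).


c = [2, 3, 0, 5, 8]

Message polynomial: m(x) = 10 + 6·x (mod 11).
For each evaluation point α_i, compute m(α_i) mod 11:
  α_1 = 6: Horner steps 6 → 2, so m(6) = 2.
  α_2 = 8: Horner steps 6 → 3, so m(8) = 3.
  α_3 = 2: Horner steps 6 → 0, so m(2) = 0.
  α_4 = 1: Horner steps 6 → 5, so m(1) = 5.
  α_5 = 7: Horner steps 6 → 8, so m(7) = 8.
Codeword c = [2, 3, 0, 5, 8] ∈ F_11^5.


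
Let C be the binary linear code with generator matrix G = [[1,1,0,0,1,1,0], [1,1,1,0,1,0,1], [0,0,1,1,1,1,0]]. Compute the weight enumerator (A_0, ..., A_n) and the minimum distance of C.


Weight distribution: A_0 = 1, A_3 = 2, A_4 = 3, A_5 = 2. Minimum distance d = 3.

Enumerate all 2^3 = 8 messages m ∈ F_2^3.
For each, compute codeword c = mG in F_2^7, then tally its weight.
  m = 000 → c = 0000000, weight = 0.
  m = 100 → c = 1100110, weight = 4.
  m = 010 → c = 1110101, weight = 5.
  m = 110 → c = 0010011, weight = 3.
  m = 001 → c = 0011110, weight = 4.
  m = 101 → c = 1111000, weight = 4.
  m = 011 → c = 1101011, weight = 5.
  m = 111 → c = 0001101, weight = 3.
Tally weights:
  weight 0: 1 codewords.
  weight 3: 2 codewords.
  weight 4: 3 codewords.
  weight 5: 2 codewords.
Minimum distance d = smallest w > 0 with A_w > 0 = 3.
Sanity: Σ A_w = 8 = 2^3 = 8 ✓.


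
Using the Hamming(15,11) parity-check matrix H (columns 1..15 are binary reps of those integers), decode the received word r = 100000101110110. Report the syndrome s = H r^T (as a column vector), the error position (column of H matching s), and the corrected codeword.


s = (1, 1, 0, 1)^T, error position = 13, corrected codeword c = 100000101110010

Compute s = H r^T mod 2 one row at a time:
  s_1 = 0 + 1 + 1 + 1 + 0 + 1 + 1 + 0 = 5 ≡ 1 (mod 2).
  s_2 = 0 + 0 + 0 + 1 + 0 + 1 + 1 + 0 = 3 ≡ 1 (mod 2).
  s_3 = 0 + 0 + 0 + 1 + 1 + 1 + 1 + 0 = 4 ≡ 0 (mod 2).
  s_4 = 1 + 0 + 0 + 1 + 1 + 1 + 1 + 0 = 5 ≡ 1 (mod 2).
s = (1, 1, 0, 1)^T — this equals column 13 of H (binary 1101), so error is at position 13.
Correct: flip bit 13 of r = 100000101110110 to get c = 100000101110010.


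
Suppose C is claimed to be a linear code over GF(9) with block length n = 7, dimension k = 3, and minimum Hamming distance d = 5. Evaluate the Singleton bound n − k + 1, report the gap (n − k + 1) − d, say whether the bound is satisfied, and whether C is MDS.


Singleton RHS = n − k + 1 = 5, slack = 0, bound satisfied, MDS.

Singleton bound: d ≤ n − k + 1.
Here n = 7, k = 3, so n − k + 1 = 5.
Given d = 5, check d ≤ 5: YES.
Slack = (n − k + 1) − d = 0.
The code is MDS (slack = 0).
Description: the claimed parameters are [7, 3, 5]_9; such a code would be MDS (meets Singleton bound).


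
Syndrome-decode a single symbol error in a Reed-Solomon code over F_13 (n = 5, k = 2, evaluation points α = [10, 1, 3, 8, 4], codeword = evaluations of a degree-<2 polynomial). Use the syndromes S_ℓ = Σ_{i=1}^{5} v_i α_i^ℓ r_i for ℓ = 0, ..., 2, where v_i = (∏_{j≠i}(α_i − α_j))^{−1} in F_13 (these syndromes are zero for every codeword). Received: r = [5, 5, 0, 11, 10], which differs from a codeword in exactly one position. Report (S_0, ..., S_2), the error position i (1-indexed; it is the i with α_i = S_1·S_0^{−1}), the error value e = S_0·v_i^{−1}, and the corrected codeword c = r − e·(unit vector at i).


S = (12, 12, 12), error at position 2, error magnitude e = 12, c = [5, 6, 0, 11, 10].

Step 1: column multipliers v_i = (∏_{j≠i}(α_i − α_j))^{−1} mod 13.
  i = 1 (α = 10): (10−1)(10−3)(10−8)(10−4) = 9·7·2·6 = 756 ≡ 2, so v_1 = 2^{−1} = 7 (mod 13).
  i = 2 (α = 1): (1−10)(1−3)(1−8)(1−4) = (−9)·(−2)·(−7)·(−3) = 378 ≡ 1, so v_2 = 1^{−1} = 1 (mod 13).
  i = 3 (α = 3): (3−10)(3−1)(3−8)(3−4) = (−7)·2·(−5)·(−1) = −70 ≡ 8, so v_3 = 8^{−1} = 5 (mod 13).
  i = 4 (α = 8): (8−10)(8−1)(8−3)(8−4) = (−2)·7·5·4 = −280 ≡ 6, so v_4 = 6^{−1} = 11 (mod 13).
  i = 5 (α = 4): (4−10)(4−1)(4−3)(4−8) = (−6)·3·1·(−4) = 72 ≡ 7, so v_5 = 7^{−1} = 2 (mod 13).
  v = [7, 1, 5, 11, 2].
Step 2: syndromes of r = [5, 5, 0, 11, 10] (all sums mod 13).
  S_0 = Σ v_i r_i = 7·5 + 1·5 + 5·0 + 11·11 + 2·10 = 181 ≡ 12.
  S_1 = Σ v_i α_i r_i = 7·10·5 + 1·1·5 + 5·3·0 + 11·8·11 + 2·4·10 = 1403 ≡ 12.
  α_i^2 mod 13 = [9, 1, 9, 12, 3].
  S_2 = Σ v_i α_i^2 r_i = 7·9·5 + 1·1·5 + 5·9·0 + 11·12·11 + 2·3·10 = 1832 ≡ 12.
  S = (12, 12, 12) ≠ 0, so r is not a codeword (an error is present).
Step 3: locate the error. For a single error e at position i, S_ℓ = v_i·e·α_i^ℓ, so α_err = S_1/S_0.
  S_0^{−1} = 12^{−1} = 12 (mod 13), so α_err = 12·12 = 144 ≡ 1 = α_2. Error position i = 2.
  Consistency check: S_2/S_1 = 12·12 = 144 ≡ 1 = α_err ✓ (single-error assumption holds).
Step 4: error magnitude e = S_0/v_2 = S_0·∏_{j≠2}(α_2 − α_j) = 12·1 = 12 ≡ 12 (mod 13).
Step 5: correct position 2: c_2 = r_2 − e = 5 − 12 ≡ 6 (mod 13). Hence c = [5, 6, 0, 11, 10].
  Check: interpolating c through the α_i gives m(x) = 9 + 10·x (degree < 2) with m(α_i) = c_i for every i, so c is indeed a codeword.


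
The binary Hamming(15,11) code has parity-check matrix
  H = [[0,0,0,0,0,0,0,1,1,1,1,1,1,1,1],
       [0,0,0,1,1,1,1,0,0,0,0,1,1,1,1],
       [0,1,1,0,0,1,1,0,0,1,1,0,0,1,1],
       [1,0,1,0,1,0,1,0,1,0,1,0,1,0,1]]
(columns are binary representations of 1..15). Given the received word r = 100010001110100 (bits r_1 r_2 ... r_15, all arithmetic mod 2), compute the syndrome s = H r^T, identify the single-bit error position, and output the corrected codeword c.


s = (0, 0, 0, 1)^T, error position = 1, corrected codeword c = 000010001110100

Compute s = H r^T mod 2 one row at a time:
  s_1 = 0 + 1 + 1 + 1 + 0 + 1 + 0 + 0 = 4 ≡ 0 (mod 2).
  s_2 = 0 + 1 + 0 + 0 + 0 + 1 + 0 + 0 = 2 ≡ 0 (mod 2).
  s_3 = 0 + 0 + 0 + 0 + 1 + 1 + 0 + 0 = 2 ≡ 0 (mod 2).
  s_4 = 1 + 0 + 1 + 0 + 1 + 1 + 1 + 0 = 5 ≡ 1 (mod 2).
s = (0, 0, 0, 1)^T — this equals column 1 of H (binary 0001), so error is at position 1.
Correct: flip bit 1 of r = 100010001110100 to get c = 000010001110100.


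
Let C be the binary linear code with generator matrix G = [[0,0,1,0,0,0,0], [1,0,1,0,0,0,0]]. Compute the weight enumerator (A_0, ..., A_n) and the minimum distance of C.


Weight distribution: A_0 = 1, A_1 = 2, A_2 = 1. Minimum distance d = 1.

Enumerate all 2^2 = 4 messages m ∈ F_2^2.
For each, compute codeword c = mG in F_2^7, then tally its weight.
  m = 00 → c = 0000000, weight = 0.
  m = 10 → c = 0010000, weight = 1.
  m = 01 → c = 1010000, weight = 2.
  m = 11 → c = 1000000, weight = 1.
Tally weights:
  weight 0: 1 codewords.
  weight 1: 2 codewords.
  weight 2: 1 codewords.
Minimum distance d = smallest w > 0 with A_w > 0 = 1.
Sanity: Σ A_w = 4 = 2^2 = 4 ✓.


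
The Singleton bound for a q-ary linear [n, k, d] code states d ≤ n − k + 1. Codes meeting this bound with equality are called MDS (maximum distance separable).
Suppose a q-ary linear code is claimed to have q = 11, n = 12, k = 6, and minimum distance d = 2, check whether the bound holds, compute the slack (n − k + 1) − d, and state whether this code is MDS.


Singleton RHS = n − k + 1 = 7, slack = 5, bound satisfied, not MDS.

Singleton bound: d ≤ n − k + 1.
Here n = 12, k = 6, so n − k + 1 = 7.
Given d = 2, check d ≤ 7: YES.
Slack = (n − k + 1) − d = 5.
The code is NOT MDS (slack = 5 > 0).
Description: the claimed parameters are [12, 6, 2]_11; such a code would be non-MDS.


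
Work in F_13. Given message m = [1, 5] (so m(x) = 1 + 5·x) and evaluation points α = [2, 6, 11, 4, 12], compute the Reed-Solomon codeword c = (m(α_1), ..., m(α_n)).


c = [11, 5, 4, 8, 9]

Message polynomial: m(x) = 1 + 5·x (mod 13).
For each evaluation point α_i, compute m(α_i) mod 13:
  α_1 = 2: Horner steps 5 → 11, so m(2) = 11.
  α_2 = 6: Horner steps 5 → 5, so m(6) = 5.
  α_3 = 11: Horner steps 5 → 4, so m(11) = 4.
  α_4 = 4: Horner steps 5 → 8, so m(4) = 8.
  α_5 = 12: Horner steps 5 → 9, so m(12) = 9.
Codeword c = [11, 5, 4, 8, 9] ∈ F_13^5.
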